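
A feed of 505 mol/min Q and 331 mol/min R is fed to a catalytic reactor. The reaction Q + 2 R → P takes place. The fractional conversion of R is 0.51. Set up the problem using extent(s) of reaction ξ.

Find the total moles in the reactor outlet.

667 mol/min

R reacted = 0.51 × 331 = 168.8 mol/min; ν_R = −2, so ξ = 168.8/2 = 84.41 mol/min.
Outlet amounts (n = n₀ + ν ξ):
  Q: 505 − 1(84.41) = 420.6
  R: 331 − 2(84.41) = 162.2
  P: 0 + 1(84.41) = 84.41
Total out = 420.6 + 162.2 + 84.41 = 667.2 mol/min.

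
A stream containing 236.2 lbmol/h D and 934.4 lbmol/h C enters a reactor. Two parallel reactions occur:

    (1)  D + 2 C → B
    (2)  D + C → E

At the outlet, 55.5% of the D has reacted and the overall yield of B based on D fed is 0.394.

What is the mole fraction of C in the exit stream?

0.75

Yield of B: 1ξ₁ / 236.2 = 0.394 → ξ₁ = 93.06 lbmol/h.
Conversion of D: 1ξ₁ + 1ξ₂ = 0.555 × 236.2 = 131.1 → ξ₂ = 38.03 lbmol/h.
Outlet amounts (n = n₀ + Σ ν·ξ):
  D: 236.2 − 1(93.06) − 1(38.03) = 105.1
  C: 934.4 − 2(93.06) − 1(38.03) = 710.2
  B: 0 + 1(93.06) = 93.06
  E: 0 + 1(38.03) = 38.03
Total out = 946.4 lbmol/h; y_C = 710.2 / 946.4 = 0.7504.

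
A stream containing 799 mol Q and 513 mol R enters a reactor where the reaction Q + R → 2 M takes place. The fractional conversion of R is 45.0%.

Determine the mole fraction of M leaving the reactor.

0.352

R reacted = 0.45 × 513 = 230.8 mol; ν_R = −1, so ξ = 230.8/1 = 230.8 mol.
Outlet amounts (n = n₀ + ν ξ):
  Q: 799 − 1(230.8) = 568.1
  R: 513 − 1(230.8) = 282.1
  M: 0 + 2(230.8) = 461.7
Total out = 1312 mol; y_M = 461.7 / 1312 = 0.3519.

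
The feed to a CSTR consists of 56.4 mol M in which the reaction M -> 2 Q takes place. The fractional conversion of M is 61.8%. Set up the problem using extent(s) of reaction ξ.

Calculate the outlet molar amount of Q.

69.7 mol

M reacted = 0.618 × 56.4 = 34.86 mol; ν_M = −1, so ξ = 34.86/1 = 34.86 mol.
Outlet amounts (n = n₀ + ν ξ):
  M: 56.4 − 1(34.86) = 21.54
  Q: 0 + 2(34.86) = 69.71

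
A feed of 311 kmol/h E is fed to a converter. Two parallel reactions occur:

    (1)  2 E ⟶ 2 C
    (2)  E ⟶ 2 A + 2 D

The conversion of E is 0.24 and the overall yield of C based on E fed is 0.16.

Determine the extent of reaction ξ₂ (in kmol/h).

Yield of C: 2ξ₁ / 311 = 0.16 → ξ₁ = 24.88 kmol/h.
Conversion of E: 2ξ₁ + 1ξ₂ = 0.24 × 311 = 74.64 → ξ₂ = 24.88 kmol/h.
Outlet amounts (n = n₀ + Σ ν·ξ):
  E: 311 − 2(24.88) − 1(24.88) = 236.4
  C: 0 + 2(24.88) = 49.76
  A: 0 + 2(24.88) = 49.76
  D: 0 + 2(24.88) = 49.76

ξ₂ = 24.9 kmol/h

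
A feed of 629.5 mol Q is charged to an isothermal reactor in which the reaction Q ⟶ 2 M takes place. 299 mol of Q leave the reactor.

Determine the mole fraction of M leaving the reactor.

0.689

For Q: n = n₀ − 1ξ → 299 = 629.5 − 1ξ, giving ξ = 330.5 mol.
Outlet amounts (n = n₀ + ν ξ):
  Q: 629.5 − 1(330.5) = 299
  M: 0 + 2(330.5) = 661
Total out = 960 mol; y_M = 661 / 960 = 0.6885.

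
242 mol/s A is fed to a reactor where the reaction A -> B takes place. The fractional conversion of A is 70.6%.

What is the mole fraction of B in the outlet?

0.706

A reacted = 0.706 × 242 = 170.9 mol/s; ν_A = −1, so ξ = 170.9/1 = 170.9 mol/s.
Outlet amounts (n = n₀ + ν ξ):
  A: 242 − 1(170.9) = 71.15
  B: 0 + 1(170.9) = 170.9
Total out = 242 mol/s; y_B = 170.9 / 242 = 0.706.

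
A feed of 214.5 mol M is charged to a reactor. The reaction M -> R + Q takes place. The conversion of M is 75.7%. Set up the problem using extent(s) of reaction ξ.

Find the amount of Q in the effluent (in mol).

M reacted = 0.757 × 214.5 = 162.4 mol; ν_M = −1, so ξ = 162.4/1 = 162.4 mol.
Outlet amounts (n = n₀ + ν ξ):
  M: 214.5 − 1(162.4) = 52.12
  R: 0 + 1(162.4) = 162.4
  Q: 0 + 1(162.4) = 162.4

162 mol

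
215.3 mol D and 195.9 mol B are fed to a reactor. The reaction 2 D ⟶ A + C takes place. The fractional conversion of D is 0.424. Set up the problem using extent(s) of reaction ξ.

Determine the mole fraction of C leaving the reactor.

D reacted = 0.424 × 215.3 = 91.29 mol; ν_D = −2, so ξ = 91.29/2 = 45.64 mol.
Outlet amounts (n = n₀ + ν ξ):
  D: 215.3 − 2(45.64) = 124
  A: 0 + 1(45.64) = 45.64
  C: 0 + 1(45.64) = 45.64
  B: 195.9 (inert)
Total out = 411.2 mol; y_C = 45.64 / 411.2 = 0.111.

0.111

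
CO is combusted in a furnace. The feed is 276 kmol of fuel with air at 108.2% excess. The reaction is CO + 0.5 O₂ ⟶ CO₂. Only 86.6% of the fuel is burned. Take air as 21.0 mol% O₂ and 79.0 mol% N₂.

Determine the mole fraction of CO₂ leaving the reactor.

Stoichiometric O₂ = 0.5 × 276 = 138 kmol; O₂ fed = 138 × 2.082 = 287.3 kmol.
N₂ fed = 287.3 × 79/21 = 1081 kmol.
Fuel reacted = 0.866 × 276 → ξ = 239 kmol.
Outlet (n = n₀ + ν ξ):
  CO: 276 − 1(239) = 36.98
  O₂: 287.3 − 0.5(239) = 167.8
  N₂: 1081 (inert)
  CO₂: 0 + 1(239) = 239
Total out = 1525 kmol; y_CO₂ = 239 / 1525 = 0.1568.

0.157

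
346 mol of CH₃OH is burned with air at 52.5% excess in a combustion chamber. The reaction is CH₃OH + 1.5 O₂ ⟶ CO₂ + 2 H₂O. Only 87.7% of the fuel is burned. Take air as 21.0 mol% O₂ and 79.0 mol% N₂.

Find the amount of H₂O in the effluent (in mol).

Stoichiometric O₂ = 1.5 × 346 = 519 mol; O₂ fed = 519 × 1.525 = 791.5 mol.
N₂ fed = 791.5 × 79/21 = 2977 mol.
Fuel reacted = 0.877 × 346 → ξ = 303.4 mol.
Outlet (n = n₀ + ν ξ):
  CH₃OH: 346 − 1(303.4) = 42.56
  O₂: 791.5 − 1.5(303.4) = 336.3
  N₂: 2977 (inert)
  CO₂: 0 + 1(303.4) = 303.4
  H₂O: 0 + 2(303.4) = 606.9

607 mol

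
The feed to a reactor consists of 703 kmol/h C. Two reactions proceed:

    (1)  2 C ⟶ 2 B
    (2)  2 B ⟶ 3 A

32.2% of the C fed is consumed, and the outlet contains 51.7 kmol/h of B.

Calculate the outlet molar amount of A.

Conversion of C: C consumed = 2ξ₁ = 0.322 × 703 → ξ₁ = 113.2 kmol/h.
B balance: n_B = 0 + 2ξ₁ − 2ξ₂ = 51.7 → ξ₂ = (2·113.2 − 51.7)/2 = 87.33 kmol/h.
Outlet amounts (n = n₀ + Σ ν·ξ):
  C: 703 − 2(113.2) = 476.6
  B: 0 + 2(113.2) − 2(87.33) = 51.7
  A: 0 + 3(87.33) = 262

262 kmol/h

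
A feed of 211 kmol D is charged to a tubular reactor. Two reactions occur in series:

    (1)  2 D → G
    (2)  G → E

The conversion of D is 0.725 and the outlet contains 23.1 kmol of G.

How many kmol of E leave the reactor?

Conversion of D: D consumed = 2ξ₁ = 0.725 × 211 → ξ₁ = 76.49 kmol.
G balance: n_G = 0 + 1ξ₁ − 1ξ₂ = 23.1 → ξ₂ = (1·76.49 − 23.1)/1 = 53.39 kmol.
Outlet amounts (n = n₀ + Σ ν·ξ):
  D: 211 − 2(76.49) = 58.03
  G: 0 + 1(76.49) − 1(53.39) = 23.1
  E: 0 + 1(53.39) = 53.39

53.4 kmol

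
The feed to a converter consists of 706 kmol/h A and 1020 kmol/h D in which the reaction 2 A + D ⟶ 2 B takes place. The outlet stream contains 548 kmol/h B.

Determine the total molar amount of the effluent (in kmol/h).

1450 kmol/h

For B: n = n₀ + 2ξ → 548 = 0 + 2ξ, giving ξ = 274 kmol/h.
Outlet amounts (n = n₀ + ν ξ):
  A: 706 − 2(274) = 158
  D: 1020 − 1(274) = 746
  B: 0 + 2(274) = 548
Total out = 158 + 746 + 548 = 1452 kmol/h.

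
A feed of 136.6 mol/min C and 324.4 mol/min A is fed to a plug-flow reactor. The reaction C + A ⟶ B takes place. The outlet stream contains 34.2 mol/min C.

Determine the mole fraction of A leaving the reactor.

For C: n = n₀ − 1ξ → 34.2 = 136.6 − 1ξ, giving ξ = 102.4 mol/min.
Outlet amounts (n = n₀ + ν ξ):
  C: 136.6 − 1(102.4) = 34.2
  A: 324.4 − 1(102.4) = 222
  B: 0 + 1(102.4) = 102.4
Total out = 358.6 mol/min; y_A = 222 / 358.6 = 0.6191.

0.619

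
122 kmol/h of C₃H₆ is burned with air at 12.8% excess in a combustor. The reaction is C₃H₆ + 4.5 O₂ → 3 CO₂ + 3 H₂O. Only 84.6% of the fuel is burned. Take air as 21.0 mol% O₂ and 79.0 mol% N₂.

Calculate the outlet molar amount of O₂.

155 kmol/h

Stoichiometric O₂ = 4.5 × 122 = 549 kmol/h; O₂ fed = 549 × 1.128 = 619.3 kmol/h.
N₂ fed = 619.3 × 79/21 = 2330 kmol/h.
Fuel reacted = 0.846 × 122 → ξ = 103.2 kmol/h.
Outlet (n = n₀ + ν ξ):
  C₃H₆: 122 − 1(103.2) = 18.79
  O₂: 619.3 − 4.5(103.2) = 154.8
  N₂: 2330 (inert)
  CO₂: 0 + 3(103.2) = 309.6
  H₂O: 0 + 3(103.2) = 309.6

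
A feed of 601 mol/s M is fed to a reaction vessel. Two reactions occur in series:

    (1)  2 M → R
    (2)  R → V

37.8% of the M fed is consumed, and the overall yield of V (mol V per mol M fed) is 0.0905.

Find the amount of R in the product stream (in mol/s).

59.2 mol/s

Conversion of M: M consumed = 2ξ₁ = 0.378 × 601 → ξ₁ = 113.6 mol/s.
Yield of V: 1ξ₂ / 601 = 0.0905 → ξ₂ = 54.39 mol/s.
Outlet amounts (n = n₀ + Σ ν·ξ):
  M: 601 − 2(113.6) = 373.8
  R: 0 + 1(113.6) − 1(54.39) = 59.2
  V: 0 + 1(54.39) = 54.39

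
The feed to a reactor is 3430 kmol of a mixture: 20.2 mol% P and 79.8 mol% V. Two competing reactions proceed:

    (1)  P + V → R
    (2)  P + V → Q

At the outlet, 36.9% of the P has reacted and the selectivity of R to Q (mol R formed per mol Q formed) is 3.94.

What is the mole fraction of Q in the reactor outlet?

Conversion of P: P consumed = 0.369 × 692.9 = 255.7 kmol = 1ξ₁ + 1ξ₂.
Selectivity: 1ξ₁ / (1ξ₂) = 3.94 → ξ₁ = 3.94 ξ₂.
Substitute: (1·3.94 + 1) ξ₂ = 255.7 → ξ₂ = 51.75 kmol, ξ₁ = 203.9 kmol.
Outlet amounts (n = n₀ + Σ ν·ξ):
  P: 692.9 − 1(203.9) − 1(51.75) = 437.2
  V: 2737 − 1(203.9) − 1(51.75) = 2481
  R: 0 + 1(203.9) = 203.9
  Q: 0 + 1(51.75) = 51.75
Total out = 3174 kmol; y_Q = 51.75 / 3174 = 0.0163.

0.0163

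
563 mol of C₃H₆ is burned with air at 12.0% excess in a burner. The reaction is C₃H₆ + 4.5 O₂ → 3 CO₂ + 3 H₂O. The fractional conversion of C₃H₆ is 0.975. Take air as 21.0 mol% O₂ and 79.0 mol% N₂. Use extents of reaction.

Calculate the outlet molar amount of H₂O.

1650 mol

Stoichiometric O₂ = 4.5 × 563 = 2534 mol; O₂ fed = 2534 × 1.120 = 2838 mol.
N₂ fed = 2838 × 79/21 = 10670 mol.
Fuel reacted = 0.975 × 563 → ξ = 548.9 mol.
Outlet (n = n₀ + ν ξ):
  C₃H₆: 563 − 1(548.9) = 14.08
  O₂: 2838 − 4.5(548.9) = 367.4
  N₂: 10670 (inert)
  CO₂: 0 + 3(548.9) = 1647
  H₂O: 0 + 3(548.9) = 1647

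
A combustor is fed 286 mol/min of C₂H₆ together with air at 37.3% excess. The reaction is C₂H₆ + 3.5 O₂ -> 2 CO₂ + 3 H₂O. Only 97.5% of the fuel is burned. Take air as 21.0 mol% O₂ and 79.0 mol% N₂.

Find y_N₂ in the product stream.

0.742

Stoichiometric O₂ = 3.5 × 286 = 1001 mol/min; O₂ fed = 1001 × 1.373 = 1374 mol/min.
N₂ fed = 1374 × 79/21 = 5170 mol/min.
Fuel reacted = 0.975 × 286 → ξ = 278.8 mol/min.
Outlet (n = n₀ + ν ξ):
  C₂H₆: 286 − 1(278.8) = 7.15
  O₂: 1374 − 3.5(278.8) = 398.4
  N₂: 5170 (inert)
  CO₂: 0 + 2(278.8) = 557.7
  H₂O: 0 + 3(278.8) = 836.5
Total out = 6970 mol/min; y_N₂ = 5170 / 6970 = 0.7418.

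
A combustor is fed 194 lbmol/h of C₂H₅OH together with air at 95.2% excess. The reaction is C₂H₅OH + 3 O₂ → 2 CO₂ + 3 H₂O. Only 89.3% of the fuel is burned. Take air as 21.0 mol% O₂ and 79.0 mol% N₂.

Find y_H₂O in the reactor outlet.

Stoichiometric O₂ = 3 × 194 = 582 lbmol/h; O₂ fed = 582 × 1.952 = 1136 lbmol/h.
N₂ fed = 1136 × 79/21 = 4274 lbmol/h.
Fuel reacted = 0.893 × 194 → ξ = 173.2 lbmol/h.
Outlet (n = n₀ + ν ξ):
  C₂H₅OH: 194 − 1(173.2) = 20.76
  O₂: 1136 − 3(173.2) = 616.3
  N₂: 4274 (inert)
  CO₂: 0 + 2(173.2) = 346.5
  H₂O: 0 + 3(173.2) = 519.7
Total out = 5777 lbmol/h; y_H₂O = 519.7 / 5777 = 0.08996.

0.09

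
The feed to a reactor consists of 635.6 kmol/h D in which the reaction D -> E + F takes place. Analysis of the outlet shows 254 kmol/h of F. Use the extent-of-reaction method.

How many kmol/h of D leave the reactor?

382 kmol/h

For F: n = n₀ + 1ξ → 254 = 0 + 1ξ, giving ξ = 254 kmol/h.
Outlet amounts (n = n₀ + ν ξ):
  D: 635.6 − 1(254) = 381.6
  E: 0 + 1(254) = 254
  F: 0 + 1(254) = 254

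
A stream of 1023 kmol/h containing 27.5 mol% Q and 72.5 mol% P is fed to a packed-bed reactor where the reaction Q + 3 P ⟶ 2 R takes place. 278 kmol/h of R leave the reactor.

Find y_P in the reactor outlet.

0.436

For R: n = n₀ + 2ξ → 278 = 0 + 2ξ, giving ξ = 139 kmol/h.
Outlet amounts (n = n₀ + ν ξ):
  Q: 281.3 − 1(139) = 142.3
  P: 741.7 − 3(139) = 324.7
  R: 0 + 2(139) = 278
Total out = 745 kmol/h; y_P = 324.7 / 745 = 0.4358.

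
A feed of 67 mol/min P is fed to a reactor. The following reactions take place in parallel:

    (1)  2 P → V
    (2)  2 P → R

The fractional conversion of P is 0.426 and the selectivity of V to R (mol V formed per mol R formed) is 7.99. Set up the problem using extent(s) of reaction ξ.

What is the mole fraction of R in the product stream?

Conversion of P: P consumed = 0.426 × 67 = 28.54 mol/min = 2ξ₁ + 2ξ₂.
Selectivity: 1ξ₁ / (1ξ₂) = 7.99 → ξ₁ = 7.99 ξ₂.
Substitute: (2·7.99 + 2) ξ₂ = 28.54 → ξ₂ = 1.587 mol/min, ξ₁ = 12.68 mol/min.
Outlet amounts (n = n₀ + Σ ν·ξ):
  P: 67 − 2(12.68) − 2(1.587) = 38.46
  V: 0 + 1(12.68) = 12.68
  R: 0 + 1(1.587) = 1.587
Total out = 52.73 mol/min; y_R = 1.587 / 52.73 = 0.03011.

0.0301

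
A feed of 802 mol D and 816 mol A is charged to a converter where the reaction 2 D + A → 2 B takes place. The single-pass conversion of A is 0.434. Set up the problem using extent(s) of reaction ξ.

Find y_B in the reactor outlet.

A reacted = 0.434 × 816 = 354.1 mol; ν_A = −1, so ξ = 354.1/1 = 354.1 mol.
Outlet amounts (n = n₀ + ν ξ):
  D: 802 − 2(354.1) = 93.71
  A: 816 − 1(354.1) = 461.9
  B: 0 + 2(354.1) = 708.3
Total out = 1264 mol; y_B = 708.3 / 1264 = 0.5604.

0.56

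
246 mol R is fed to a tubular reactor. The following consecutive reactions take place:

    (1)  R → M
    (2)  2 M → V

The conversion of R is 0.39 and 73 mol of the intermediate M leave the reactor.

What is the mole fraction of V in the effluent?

Conversion of R: R consumed = 1ξ₁ = 0.39 × 246 → ξ₁ = 95.94 mol.
M balance: n_M = 0 + 1ξ₁ − 2ξ₂ = 73 → ξ₂ = (1·95.94 − 73)/2 = 11.47 mol.
Outlet amounts (n = n₀ + Σ ν·ξ):
  R: 246 − 1(95.94) = 150.1
  M: 0 + 1(95.94) − 2(11.47) = 73
  V: 0 + 1(11.47) = 11.47
Total out = 234.5 mol; y_V = 11.47 / 234.5 = 0.04891.

0.0489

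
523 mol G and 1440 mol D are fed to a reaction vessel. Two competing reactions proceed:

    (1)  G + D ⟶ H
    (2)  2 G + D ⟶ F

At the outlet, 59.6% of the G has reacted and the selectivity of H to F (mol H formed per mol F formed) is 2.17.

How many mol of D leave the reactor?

Conversion of G: G consumed = 0.596 × 523 = 311.7 mol = 1ξ₁ + 2ξ₂.
Selectivity: 1ξ₁ / (1ξ₂) = 2.17 → ξ₁ = 2.17 ξ₂.
Substitute: (1·2.17 + 2) ξ₂ = 311.7 → ξ₂ = 74.75 mol, ξ₁ = 162.2 mol.
Outlet amounts (n = n₀ + Σ ν·ξ):
  G: 523 − 1(162.2) − 2(74.75) = 211.3
  D: 1440 − 1(162.2) − 1(74.75) = 1203
  H: 0 + 1(162.2) = 162.2
  F: 0 + 1(74.75) = 74.75

1200 mol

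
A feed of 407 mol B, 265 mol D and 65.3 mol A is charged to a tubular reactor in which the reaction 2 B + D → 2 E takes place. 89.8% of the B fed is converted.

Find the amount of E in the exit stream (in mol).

B reacted = 0.898 × 407 = 365.5 mol; ν_B = −2, so ξ = 365.5/2 = 182.7 mol.
Outlet amounts (n = n₀ + ν ξ):
  B: 407 − 2(182.7) = 41.51
  D: 265 − 1(182.7) = 82.26
  E: 0 + 2(182.7) = 365.5
  A: 65.3 (inert)

365 mol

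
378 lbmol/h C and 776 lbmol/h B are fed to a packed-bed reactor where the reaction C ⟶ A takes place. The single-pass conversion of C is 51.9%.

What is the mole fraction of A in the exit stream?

0.17

C reacted = 0.519 × 378 = 196.2 lbmol/h; ν_C = −1, so ξ = 196.2/1 = 196.2 lbmol/h.
Outlet amounts (n = n₀ + ν ξ):
  C: 378 − 1(196.2) = 181.8
  A: 0 + 1(196.2) = 196.2
  B: 776 (inert)
Total out = 1154 lbmol/h; y_A = 196.2 / 1154 = 0.17.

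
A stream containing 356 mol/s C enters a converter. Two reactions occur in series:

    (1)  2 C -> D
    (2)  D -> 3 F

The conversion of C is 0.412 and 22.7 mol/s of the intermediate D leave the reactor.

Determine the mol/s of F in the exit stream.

152 mol/s

Conversion of C: C consumed = 2ξ₁ = 0.412 × 356 → ξ₁ = 73.34 mol/s.
D balance: n_D = 0 + 1ξ₁ − 1ξ₂ = 22.7 → ξ₂ = (1·73.34 − 22.7)/1 = 50.64 mol/s.
Outlet amounts (n = n₀ + Σ ν·ξ):
  C: 356 − 2(73.34) = 209.3
  D: 0 + 1(73.34) − 1(50.64) = 22.7
  F: 0 + 3(50.64) = 151.9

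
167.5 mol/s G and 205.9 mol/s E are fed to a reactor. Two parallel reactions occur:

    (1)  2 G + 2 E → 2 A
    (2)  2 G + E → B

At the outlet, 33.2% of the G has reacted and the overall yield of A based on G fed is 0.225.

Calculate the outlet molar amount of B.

8.96 mol/s

Yield of A: 2ξ₁ / 167.5 = 0.225 → ξ₁ = 18.84 mol/s.
Conversion of G: 2ξ₁ + 2ξ₂ = 0.332 × 167.5 = 55.61 → ξ₂ = 8.961 mol/s.
Outlet amounts (n = n₀ + Σ ν·ξ):
  G: 167.5 − 2(18.84) − 2(8.961) = 111.9
  E: 205.9 − 2(18.84) − 1(8.961) = 159.3
  A: 0 + 2(18.84) = 37.69
  B: 0 + 1(8.961) = 8.961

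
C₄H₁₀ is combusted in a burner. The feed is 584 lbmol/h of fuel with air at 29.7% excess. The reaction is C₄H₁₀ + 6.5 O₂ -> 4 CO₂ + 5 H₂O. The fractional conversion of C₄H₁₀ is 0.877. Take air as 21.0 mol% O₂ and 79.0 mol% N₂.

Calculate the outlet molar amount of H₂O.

2560 lbmol/h

Stoichiometric O₂ = 6.5 × 584 = 3796 lbmol/h; O₂ fed = 3796 × 1.297 = 4923 lbmol/h.
N₂ fed = 4923 × 79/21 = 18520 lbmol/h.
Fuel reacted = 0.877 × 584 → ξ = 512.2 lbmol/h.
Outlet (n = n₀ + ν ξ):
  C₄H₁₀: 584 − 1(512.2) = 71.83
  O₂: 4923 − 6.5(512.2) = 1594
  N₂: 18520 (inert)
  CO₂: 0 + 4(512.2) = 2049
  H₂O: 0 + 5(512.2) = 2561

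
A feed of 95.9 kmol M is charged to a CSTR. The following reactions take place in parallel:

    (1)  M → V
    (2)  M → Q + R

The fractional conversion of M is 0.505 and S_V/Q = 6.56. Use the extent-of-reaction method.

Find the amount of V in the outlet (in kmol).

Conversion of M: M consumed = 0.505 × 95.9 = 48.43 kmol = 1ξ₁ + 1ξ₂.
Selectivity: 1ξ₁ / (1ξ₂) = 6.56 → ξ₁ = 6.56 ξ₂.
Substitute: (1·6.56 + 1) ξ₂ = 48.43 → ξ₂ = 6.406 kmol, ξ₁ = 42.02 kmol.
Outlet amounts (n = n₀ + Σ ν·ξ):
  M: 95.9 − 1(42.02) − 1(6.406) = 47.47
  V: 0 + 1(42.02) = 42.02
  Q: 0 + 1(6.406) = 6.406
  R: 0 + 1(6.406) = 6.406

42 kmol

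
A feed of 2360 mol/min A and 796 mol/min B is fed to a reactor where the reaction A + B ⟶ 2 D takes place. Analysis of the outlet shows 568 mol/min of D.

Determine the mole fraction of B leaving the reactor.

0.162

For D: n = n₀ + 2ξ → 568 = 0 + 2ξ, giving ξ = 284 mol/min.
Outlet amounts (n = n₀ + ν ξ):
  A: 2360 − 1(284) = 2076
  B: 796 − 1(284) = 512
  D: 0 + 2(284) = 568
Total out = 3156 mol/min; y_B = 512 / 3156 = 0.1622.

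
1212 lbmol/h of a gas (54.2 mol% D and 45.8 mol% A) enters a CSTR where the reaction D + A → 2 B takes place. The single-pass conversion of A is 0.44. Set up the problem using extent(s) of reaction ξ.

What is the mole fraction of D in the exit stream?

0.34

A reacted = 0.44 × 555.1 = 244.2 lbmol/h; ν_A = −1, so ξ = 244.2/1 = 244.2 lbmol/h.
Outlet amounts (n = n₀ + ν ξ):
  D: 656.9 − 1(244.2) = 412.7
  A: 555.1 − 1(244.2) = 310.9
  B: 0 + 2(244.2) = 488.5
Total out = 1212 lbmol/h; y_D = 412.7 / 1212 = 0.3405.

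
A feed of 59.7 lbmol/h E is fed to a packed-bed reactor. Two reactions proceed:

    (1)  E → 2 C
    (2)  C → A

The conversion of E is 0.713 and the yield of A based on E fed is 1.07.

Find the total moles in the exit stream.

Conversion of E: E consumed = 1ξ₁ = 0.713 × 59.7 → ξ₁ = 42.57 lbmol/h.
Yield of A: 1ξ₂ / 59.7 = 1.07 → ξ₂ = 63.88 lbmol/h.
Outlet amounts (n = n₀ + Σ ν·ξ):
  E: 59.7 − 1(42.57) = 17.13
  C: 0 + 2(42.57) − 1(63.88) = 21.25
  A: 0 + 1(63.88) = 63.88
Total out = 17.13 + 21.25 + 63.88 = 102.3 lbmol/h.

102 lbmol/h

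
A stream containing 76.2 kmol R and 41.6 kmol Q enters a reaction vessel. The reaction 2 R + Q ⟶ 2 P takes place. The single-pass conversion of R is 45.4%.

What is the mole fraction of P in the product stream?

0.344

R reacted = 0.454 × 76.2 = 34.59 kmol; ν_R = −2, so ξ = 34.59/2 = 17.3 kmol.
Outlet amounts (n = n₀ + ν ξ):
  R: 76.2 − 2(17.3) = 41.61
  Q: 41.6 − 1(17.3) = 24.3
  P: 0 + 2(17.3) = 34.59
Total out = 100.5 kmol; y_P = 34.59 / 100.5 = 0.3442.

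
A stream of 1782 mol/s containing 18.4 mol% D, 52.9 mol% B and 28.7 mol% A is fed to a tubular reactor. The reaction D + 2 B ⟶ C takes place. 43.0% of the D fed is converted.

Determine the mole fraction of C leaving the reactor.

D reacted = 0.43 × 327.9 = 141 mol/s; ν_D = −1, so ξ = 141/1 = 141 mol/s.
Outlet amounts (n = n₀ + ν ξ):
  D: 327.9 − 1(141) = 186.9
  B: 942.7 − 2(141) = 660.7
  C: 0 + 1(141) = 141
  A: 511.4 (inert)
Total out = 1500 mol/s; y_C = 141 / 1500 = 0.09399.

0.094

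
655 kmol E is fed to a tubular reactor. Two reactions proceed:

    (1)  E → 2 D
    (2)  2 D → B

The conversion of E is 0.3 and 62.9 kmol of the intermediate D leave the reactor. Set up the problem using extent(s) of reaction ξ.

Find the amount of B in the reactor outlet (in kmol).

Conversion of E: E consumed = 1ξ₁ = 0.3 × 655 → ξ₁ = 196.5 kmol.
D balance: n_D = 0 + 2ξ₁ − 2ξ₂ = 62.9 → ξ₂ = (2·196.5 − 62.9)/2 = 165.1 kmol.
Outlet amounts (n = n₀ + Σ ν·ξ):
  E: 655 − 1(196.5) = 458.5
  D: 0 + 2(196.5) − 2(165.1) = 62.9
  B: 0 + 1(165.1) = 165.1

165 kmol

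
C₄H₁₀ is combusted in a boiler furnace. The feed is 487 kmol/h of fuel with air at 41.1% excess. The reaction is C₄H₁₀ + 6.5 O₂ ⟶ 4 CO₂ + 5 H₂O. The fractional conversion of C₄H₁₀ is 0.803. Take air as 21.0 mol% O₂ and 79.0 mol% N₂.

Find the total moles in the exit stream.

Stoichiometric O₂ = 6.5 × 487 = 3166 kmol/h; O₂ fed = 3166 × 1.411 = 4467 kmol/h.
N₂ fed = 4467 × 79/21 = 16800 kmol/h.
Fuel reacted = 0.803 × 487 → ξ = 391.1 kmol/h.
Outlet (n = n₀ + ν ξ):
  C₄H₁₀: 487 − 1(391.1) = 95.94
  O₂: 4467 − 6.5(391.1) = 1925
  N₂: 16800 (inert)
  CO₂: 0 + 4(391.1) = 1564
  H₂O: 0 + 5(391.1) = 1955
Total out = 95.94 + 1925 + 16800 + 1564 + 1955 = 22340 kmol/h.

22300 kmol/h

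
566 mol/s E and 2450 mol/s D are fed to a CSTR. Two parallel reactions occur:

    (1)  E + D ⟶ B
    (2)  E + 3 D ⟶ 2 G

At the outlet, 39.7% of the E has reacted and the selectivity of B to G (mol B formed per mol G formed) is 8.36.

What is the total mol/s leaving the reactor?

Conversion of E: E consumed = 0.397 × 566 = 224.7 mol/s = 1ξ₁ + 1ξ₂.
Selectivity: 1ξ₁ / (2ξ₂) = 8.36 → ξ₁ = 16.72 ξ₂.
Substitute: (1·16.72 + 1) ξ₂ = 224.7 → ξ₂ = 12.68 mol/s, ξ₁ = 212 mol/s.
Outlet amounts (n = n₀ + Σ ν·ξ):
  E: 566 − 1(212) − 1(12.68) = 341.3
  D: 2450 − 1(212) − 3(12.68) = 2200
  B: 0 + 1(212) = 212
  G: 0 + 2(12.68) = 25.36
Total out = 341.3 + 2200 + 212 + 25.36 = 2779 mol/s.

2780 mol/s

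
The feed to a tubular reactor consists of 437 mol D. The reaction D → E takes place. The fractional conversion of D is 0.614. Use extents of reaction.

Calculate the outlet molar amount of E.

D reacted = 0.614 × 437 = 268.3 mol; ν_D = −1, so ξ = 268.3/1 = 268.3 mol.
Outlet amounts (n = n₀ + ν ξ):
  D: 437 − 1(268.3) = 168.7
  E: 0 + 1(268.3) = 268.3

268 mol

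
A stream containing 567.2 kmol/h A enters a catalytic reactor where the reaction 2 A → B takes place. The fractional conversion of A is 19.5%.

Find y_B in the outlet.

A reacted = 0.195 × 567.2 = 110.6 kmol/h; ν_A = −2, so ξ = 110.6/2 = 55.3 kmol/h.
Outlet amounts (n = n₀ + ν ξ):
  A: 567.2 − 2(55.3) = 456.6
  B: 0 + 1(55.3) = 55.3
Total out = 511.9 kmol/h; y_B = 55.3 / 511.9 = 0.108.

0.108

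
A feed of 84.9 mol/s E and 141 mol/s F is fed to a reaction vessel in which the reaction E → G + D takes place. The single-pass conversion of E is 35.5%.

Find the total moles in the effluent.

256 mol/s

E reacted = 0.355 × 84.9 = 30.14 mol/s; ν_E = −1, so ξ = 30.14/1 = 30.14 mol/s.
Outlet amounts (n = n₀ + ν ξ):
  E: 84.9 − 1(30.14) = 54.76
  G: 0 + 1(30.14) = 30.14
  D: 0 + 1(30.14) = 30.14
  F: 141 (inert)
Total out = 54.76 + 30.14 + 30.14 + 141 = 256 mol/s.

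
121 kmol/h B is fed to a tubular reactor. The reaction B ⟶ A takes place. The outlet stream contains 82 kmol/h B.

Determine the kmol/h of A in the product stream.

39 kmol/h

For B: n = n₀ − 1ξ → 82 = 121 − 1ξ, giving ξ = 39 kmol/h.
Outlet amounts (n = n₀ + ν ξ):
  B: 121 − 1(39) = 82
  A: 0 + 1(39) = 39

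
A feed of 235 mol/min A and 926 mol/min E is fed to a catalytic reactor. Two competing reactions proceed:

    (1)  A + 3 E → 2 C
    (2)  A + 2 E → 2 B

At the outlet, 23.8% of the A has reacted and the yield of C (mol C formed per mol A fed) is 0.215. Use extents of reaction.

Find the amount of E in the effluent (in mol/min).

Yield of C: 2ξ₁ / 235 = 0.215 → ξ₁ = 25.26 mol/min.
Conversion of A: 1ξ₁ + 1ξ₂ = 0.238 × 235 = 55.93 → ξ₂ = 30.67 mol/min.
Outlet amounts (n = n₀ + Σ ν·ξ):
  A: 235 − 1(25.26) − 1(30.67) = 179.1
  E: 926 − 3(25.26) − 2(30.67) = 788.9
  C: 0 + 2(25.26) = 50.52
  B: 0 + 2(30.67) = 61.34

789 mol/min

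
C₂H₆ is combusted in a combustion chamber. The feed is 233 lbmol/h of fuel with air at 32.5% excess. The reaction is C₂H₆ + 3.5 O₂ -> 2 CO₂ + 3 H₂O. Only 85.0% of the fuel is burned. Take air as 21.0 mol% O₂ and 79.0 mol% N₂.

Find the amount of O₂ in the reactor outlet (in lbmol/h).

387 lbmol/h

Stoichiometric O₂ = 3.5 × 233 = 815.5 lbmol/h; O₂ fed = 815.5 × 1.325 = 1081 lbmol/h.
N₂ fed = 1081 × 79/21 = 4065 lbmol/h.
Fuel reacted = 0.85 × 233 → ξ = 198 lbmol/h.
Outlet (n = n₀ + ν ξ):
  C₂H₆: 233 − 1(198) = 34.95
  O₂: 1081 − 3.5(198) = 387.4
  N₂: 4065 (inert)
  CO₂: 0 + 2(198) = 396.1
  H₂O: 0 + 3(198) = 594.1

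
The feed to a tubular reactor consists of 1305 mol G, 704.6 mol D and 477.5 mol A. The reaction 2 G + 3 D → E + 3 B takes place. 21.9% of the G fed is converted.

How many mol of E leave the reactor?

143 mol

G reacted = 0.219 × 1305 = 285.8 mol; ν_G = −2, so ξ = 285.8/2 = 142.9 mol.
Outlet amounts (n = n₀ + ν ξ):
  G: 1305 − 2(142.9) = 1019
  D: 704.6 − 3(142.9) = 275.9
  E: 0 + 1(142.9) = 142.9
  B: 0 + 3(142.9) = 428.7
  A: 477.5 (inert)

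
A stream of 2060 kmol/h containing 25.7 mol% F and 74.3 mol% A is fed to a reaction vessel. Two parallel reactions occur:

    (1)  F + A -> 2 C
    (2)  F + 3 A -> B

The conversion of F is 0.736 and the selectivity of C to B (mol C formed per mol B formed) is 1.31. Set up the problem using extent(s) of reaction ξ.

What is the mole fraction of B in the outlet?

Conversion of F: F consumed = 0.736 × 529.4 = 389.7 kmol/h = 1ξ₁ + 1ξ₂.
Selectivity: 2ξ₁ / (1ξ₂) = 1.31 → ξ₁ = 0.655 ξ₂.
Substitute: (1·0.655 + 1) ξ₂ = 389.7 → ξ₂ = 235.4 kmol/h, ξ₁ = 154.2 kmol/h.
Outlet amounts (n = n₀ + Σ ν·ξ):
  F: 529.4 − 1(154.2) − 1(235.4) = 139.8
  A: 1531 − 1(154.2) − 3(235.4) = 670
  C: 0 + 2(154.2) = 308.4
  B: 0 + 1(235.4) = 235.4
Total out = 1354 kmol/h; y_B = 235.4 / 1354 = 0.1739.

0.174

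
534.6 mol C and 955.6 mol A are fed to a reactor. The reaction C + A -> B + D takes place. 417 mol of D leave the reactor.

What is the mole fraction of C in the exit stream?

0.0789

For D: n = n₀ + 1ξ → 417 = 0 + 1ξ, giving ξ = 417 mol.
Outlet amounts (n = n₀ + ν ξ):
  C: 534.6 − 1(417) = 117.6
  A: 955.6 − 1(417) = 538.6
  B: 0 + 1(417) = 417
  D: 0 + 1(417) = 417
Total out = 1490 mol; y_C = 117.6 / 1490 = 0.07892.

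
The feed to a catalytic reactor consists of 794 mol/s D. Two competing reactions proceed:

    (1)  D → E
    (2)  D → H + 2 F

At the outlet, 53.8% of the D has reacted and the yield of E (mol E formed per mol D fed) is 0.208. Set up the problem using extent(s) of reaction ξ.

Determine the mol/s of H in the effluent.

Yield of E: 1ξ₁ / 794 = 0.208 → ξ₁ = 165.2 mol/s.
Conversion of D: 1ξ₁ + 1ξ₂ = 0.538 × 794 = 427.2 → ξ₂ = 262 mol/s.
Outlet amounts (n = n₀ + Σ ν·ξ):
  D: 794 − 1(165.2) − 1(262) = 366.8
  E: 0 + 1(165.2) = 165.2
  H: 0 + 1(262) = 262
  F: 0 + 2(262) = 524

262 mol/s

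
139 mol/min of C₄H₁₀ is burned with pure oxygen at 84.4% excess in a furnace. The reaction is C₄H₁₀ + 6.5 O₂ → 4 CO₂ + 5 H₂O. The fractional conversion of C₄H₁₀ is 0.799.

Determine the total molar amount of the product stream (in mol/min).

1970 mol/min

Stoichiometric O₂ = 6.5 × 139 = 903.5 mol/min; O₂ fed = 903.5 × 1.844 = 1666 mol/min.
Fuel reacted = 0.799 × 139 → ξ = 111.1 mol/min.
Outlet (n = n₀ + ν ξ):
  C₄H₁₀: 139 − 1(111.1) = 27.94
  O₂: 1666 − 6.5(111.1) = 944.2
  CO₂: 0 + 4(111.1) = 444.2
  H₂O: 0 + 5(111.1) = 555.3
Total out = 27.94 + 944.2 + 444.2 + 555.3 = 1972 mol/min.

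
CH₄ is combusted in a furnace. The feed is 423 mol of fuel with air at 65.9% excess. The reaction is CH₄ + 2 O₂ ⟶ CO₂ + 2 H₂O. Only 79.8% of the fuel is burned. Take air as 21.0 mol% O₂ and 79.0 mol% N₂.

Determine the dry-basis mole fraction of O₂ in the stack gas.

0.113

Stoichiometric O₂ = 2 × 423 = 846 mol; O₂ fed = 846 × 1.659 = 1404 mol.
N₂ fed = 1404 × 79/21 = 5280 mol.
Fuel reacted = 0.798 × 423 → ξ = 337.6 mol.
Outlet (n = n₀ + ν ξ):
  CH₄: 423 − 1(337.6) = 85.45
  O₂: 1404 − 2(337.6) = 728.4
  N₂: 5280 (inert)
  CO₂: 0 + 1(337.6) = 337.6
  H₂O: 0 + 2(337.6) = 675.1
Dry total = 6431 mol; y_O₂ (dry) = 728.4 / 6431 = 0.1133.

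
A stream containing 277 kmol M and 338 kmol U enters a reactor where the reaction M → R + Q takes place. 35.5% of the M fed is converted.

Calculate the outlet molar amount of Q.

M reacted = 0.355 × 277 = 98.33 kmol; ν_M = −1, so ξ = 98.33/1 = 98.33 kmol.
Outlet amounts (n = n₀ + ν ξ):
  M: 277 − 1(98.33) = 178.7
  R: 0 + 1(98.33) = 98.33
  Q: 0 + 1(98.33) = 98.33
  U: 338 (inert)

98.3 kmol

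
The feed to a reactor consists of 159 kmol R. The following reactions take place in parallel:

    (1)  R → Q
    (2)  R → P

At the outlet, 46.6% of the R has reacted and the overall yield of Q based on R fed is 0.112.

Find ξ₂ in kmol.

Yield of Q: 1ξ₁ / 159 = 0.112 → ξ₁ = 17.81 kmol.
Conversion of R: 1ξ₁ + 1ξ₂ = 0.466 × 159 = 74.09 → ξ₂ = 56.29 kmol.
Outlet amounts (n = n₀ + Σ ν·ξ):
  R: 159 − 1(17.81) − 1(56.29) = 84.91
  Q: 0 + 1(17.81) = 17.81
  P: 0 + 1(56.29) = 56.29

ξ₂ = 56.3 kmol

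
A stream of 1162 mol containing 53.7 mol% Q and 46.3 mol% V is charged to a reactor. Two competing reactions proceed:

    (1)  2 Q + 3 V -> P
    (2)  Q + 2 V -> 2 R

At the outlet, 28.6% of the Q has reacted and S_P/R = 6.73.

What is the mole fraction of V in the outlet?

Conversion of Q: Q consumed = 0.286 × 624 = 178.5 mol = 2ξ₁ + 1ξ₂.
Selectivity: 1ξ₁ / (2ξ₂) = 6.73 → ξ₁ = 13.46 ξ₂.
Substitute: (2·13.46 + 1) ξ₂ = 178.5 → ξ₂ = 6.392 mol, ξ₁ = 86.04 mol.
Outlet amounts (n = n₀ + Σ ν·ξ):
  Q: 624 − 2(86.04) − 1(6.392) = 445.5
  V: 538 − 3(86.04) − 2(6.392) = 267.1
  P: 0 + 1(86.04) = 86.04
  R: 0 + 2(6.392) = 12.78
Total out = 811.5 mol; y_V = 267.1 / 811.5 = 0.3292.

0.329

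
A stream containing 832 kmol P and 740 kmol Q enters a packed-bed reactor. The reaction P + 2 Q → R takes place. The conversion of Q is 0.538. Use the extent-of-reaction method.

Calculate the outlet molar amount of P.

633 kmol

Q reacted = 0.538 × 740 = 398.1 kmol; ν_Q = −2, so ξ = 398.1/2 = 199.1 kmol.
Outlet amounts (n = n₀ + ν ξ):
  P: 832 − 1(199.1) = 632.9
  Q: 740 − 2(199.1) = 341.9
  R: 0 + 1(199.1) = 199.1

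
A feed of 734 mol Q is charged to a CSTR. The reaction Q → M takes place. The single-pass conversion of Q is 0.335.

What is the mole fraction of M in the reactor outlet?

Q reacted = 0.335 × 734 = 245.9 mol; ν_Q = −1, so ξ = 245.9/1 = 245.9 mol.
Outlet amounts (n = n₀ + ν ξ):
  Q: 734 − 1(245.9) = 488.1
  M: 0 + 1(245.9) = 245.9
Total out = 734 mol; y_M = 245.9 / 734 = 0.335.

0.335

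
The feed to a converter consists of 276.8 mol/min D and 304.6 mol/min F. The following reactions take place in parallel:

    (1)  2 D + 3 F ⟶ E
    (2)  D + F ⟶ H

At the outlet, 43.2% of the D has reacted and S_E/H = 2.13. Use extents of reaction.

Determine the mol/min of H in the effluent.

22.7 mol/min

Conversion of D: D consumed = 0.432 × 276.8 = 119.6 mol/min = 2ξ₁ + 1ξ₂.
Selectivity: 1ξ₁ / (1ξ₂) = 2.13 → ξ₁ = 2.13 ξ₂.
Substitute: (2·2.13 + 1) ξ₂ = 119.6 → ξ₂ = 22.73 mol/min, ξ₁ = 48.42 mol/min.
Outlet amounts (n = n₀ + Σ ν·ξ):
  D: 276.8 − 2(48.42) − 1(22.73) = 157.2
  F: 304.6 − 3(48.42) − 1(22.73) = 136.6
  E: 0 + 1(48.42) = 48.42
  H: 0 + 1(22.73) = 22.73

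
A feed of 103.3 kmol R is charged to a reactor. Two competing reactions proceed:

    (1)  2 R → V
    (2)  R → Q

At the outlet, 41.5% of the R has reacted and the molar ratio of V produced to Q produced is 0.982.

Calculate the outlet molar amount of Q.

Conversion of R: R consumed = 0.415 × 103.3 = 42.87 kmol = 2ξ₁ + 1ξ₂.
Selectivity: 1ξ₁ / (1ξ₂) = 0.982 → ξ₁ = 0.982 ξ₂.
Substitute: (2·0.982 + 1) ξ₂ = 42.87 → ξ₂ = 14.46 kmol, ξ₁ = 14.2 kmol.
Outlet amounts (n = n₀ + Σ ν·ξ):
  R: 103.3 − 2(14.2) − 1(14.46) = 60.43
  V: 0 + 1(14.2) = 14.2
  Q: 0 + 1(14.46) = 14.46

14.5 kmol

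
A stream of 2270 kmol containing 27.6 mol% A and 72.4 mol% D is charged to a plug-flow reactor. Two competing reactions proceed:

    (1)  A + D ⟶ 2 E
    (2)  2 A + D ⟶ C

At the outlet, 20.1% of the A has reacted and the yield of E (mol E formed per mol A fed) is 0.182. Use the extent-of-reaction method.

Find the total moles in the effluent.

Yield of E: 2ξ₁ / 626.5 = 0.182 → ξ₁ = 57.01 kmol.
Conversion of A: 1ξ₁ + 2ξ₂ = 0.201 × 626.5 = 125.9 → ξ₂ = 34.46 kmol.
Outlet amounts (n = n₀ + Σ ν·ξ):
  A: 626.5 − 1(57.01) − 2(34.46) = 500.6
  D: 1643 − 1(57.01) − 1(34.46) = 1552
  E: 0 + 2(57.01) = 114
  C: 0 + 1(34.46) = 34.46
Total out = 500.6 + 1552 + 114 + 34.46 = 2201 kmol.

2200 kmol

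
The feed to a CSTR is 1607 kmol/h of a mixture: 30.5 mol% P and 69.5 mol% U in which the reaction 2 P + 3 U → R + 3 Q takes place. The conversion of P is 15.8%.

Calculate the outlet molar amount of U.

P reacted = 0.158 × 490.1 = 77.44 kmol/h; ν_P = −2, so ξ = 77.44/2 = 38.72 kmol/h.
Outlet amounts (n = n₀ + ν ξ):
  P: 490.1 − 2(38.72) = 412.7
  U: 1117 − 3(38.72) = 1001
  R: 0 + 1(38.72) = 38.72
  Q: 0 + 3(38.72) = 116.2

1000 kmol/h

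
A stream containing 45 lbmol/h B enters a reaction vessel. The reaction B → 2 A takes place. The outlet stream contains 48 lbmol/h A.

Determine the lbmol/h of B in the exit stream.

21 lbmol/h

For A: n = n₀ + 2ξ → 48 = 0 + 2ξ, giving ξ = 24 lbmol/h.
Outlet amounts (n = n₀ + ν ξ):
  B: 45 − 1(24) = 21
  A: 0 + 2(24) = 48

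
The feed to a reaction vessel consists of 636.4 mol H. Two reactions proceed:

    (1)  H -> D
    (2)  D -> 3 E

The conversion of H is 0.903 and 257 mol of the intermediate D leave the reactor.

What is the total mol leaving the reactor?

1270 mol

Conversion of H: H consumed = 1ξ₁ = 0.903 × 636.4 → ξ₁ = 574.7 mol.
D balance: n_D = 0 + 1ξ₁ − 1ξ₂ = 257 → ξ₂ = (1·574.7 − 257)/1 = 317.7 mol.
Outlet amounts (n = n₀ + Σ ν·ξ):
  H: 636.4 − 1(574.7) = 61.73
  D: 0 + 1(574.7) − 1(317.7) = 257
  E: 0 + 3(317.7) = 953
Total out = 61.73 + 257 + 953 = 1272 mol.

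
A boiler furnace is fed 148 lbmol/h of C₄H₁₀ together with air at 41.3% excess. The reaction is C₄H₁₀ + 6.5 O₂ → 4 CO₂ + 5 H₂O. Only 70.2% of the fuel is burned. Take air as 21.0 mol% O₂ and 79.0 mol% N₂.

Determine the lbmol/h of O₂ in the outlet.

Stoichiometric O₂ = 6.5 × 148 = 962 lbmol/h; O₂ fed = 962 × 1.413 = 1359 lbmol/h.
N₂ fed = 1359 × 79/21 = 5114 lbmol/h.
Fuel reacted = 0.702 × 148 → ξ = 103.9 lbmol/h.
Outlet (n = n₀ + ν ξ):
  C₄H₁₀: 148 − 1(103.9) = 44.1
  O₂: 1359 − 6.5(103.9) = 684
  N₂: 5114 (inert)
  CO₂: 0 + 4(103.9) = 415.6
  H₂O: 0 + 5(103.9) = 519.5

684 lbmol/h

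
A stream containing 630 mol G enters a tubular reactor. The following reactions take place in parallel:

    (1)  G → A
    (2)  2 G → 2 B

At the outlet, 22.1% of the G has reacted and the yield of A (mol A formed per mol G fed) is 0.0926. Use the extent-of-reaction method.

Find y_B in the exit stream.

Yield of A: 1ξ₁ / 630 = 0.0926 → ξ₁ = 58.34 mol.
Conversion of G: 1ξ₁ + 2ξ₂ = 0.221 × 630 = 139.2 → ξ₂ = 40.45 mol.
Outlet amounts (n = n₀ + Σ ν·ξ):
  G: 630 − 1(58.34) − 2(40.45) = 490.8
  A: 0 + 1(58.34) = 58.34
  B: 0 + 2(40.45) = 80.89
Total out = 630 mol; y_B = 80.89 / 630 = 0.1284.

0.128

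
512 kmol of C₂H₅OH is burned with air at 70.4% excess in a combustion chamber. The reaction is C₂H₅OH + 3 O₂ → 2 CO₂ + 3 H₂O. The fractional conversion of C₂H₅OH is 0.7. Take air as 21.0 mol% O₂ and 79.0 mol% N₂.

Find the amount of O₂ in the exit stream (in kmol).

Stoichiometric O₂ = 3 × 512 = 1536 kmol; O₂ fed = 1536 × 1.704 = 2617 kmol.
N₂ fed = 2617 × 79/21 = 9846 kmol.
Fuel reacted = 0.7 × 512 → ξ = 358.4 kmol.
Outlet (n = n₀ + ν ξ):
  C₂H₅OH: 512 − 1(358.4) = 153.6
  O₂: 2617 − 3(358.4) = 1542
  N₂: 9846 (inert)
  CO₂: 0 + 2(358.4) = 716.8
  H₂O: 0 + 3(358.4) = 1075

1540 kmol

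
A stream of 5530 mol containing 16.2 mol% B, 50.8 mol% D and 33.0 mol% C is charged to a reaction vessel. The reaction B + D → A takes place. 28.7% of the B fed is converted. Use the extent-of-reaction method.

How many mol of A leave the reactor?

B reacted = 0.287 × 895.9 = 257.1 mol; ν_B = −1, so ξ = 257.1/1 = 257.1 mol.
Outlet amounts (n = n₀ + ν ξ):
  B: 895.9 − 1(257.1) = 638.7
  D: 2809 − 1(257.1) = 2552
  A: 0 + 1(257.1) = 257.1
  C: 1825 (inert)

257 mol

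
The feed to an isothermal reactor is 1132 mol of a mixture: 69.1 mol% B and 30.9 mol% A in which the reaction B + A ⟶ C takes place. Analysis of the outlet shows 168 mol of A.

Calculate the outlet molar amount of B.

600 mol

For A: n = n₀ − 1ξ → 168 = 349.8 − 1ξ, giving ξ = 181.8 mol.
Outlet amounts (n = n₀ + ν ξ):
  B: 782.2 − 1(181.8) = 600.4
  A: 349.8 − 1(181.8) = 168
  C: 0 + 1(181.8) = 181.8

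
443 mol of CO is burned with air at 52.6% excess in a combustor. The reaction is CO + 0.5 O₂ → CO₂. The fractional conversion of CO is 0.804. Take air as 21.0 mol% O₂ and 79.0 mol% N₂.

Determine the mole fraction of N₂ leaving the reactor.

0.678

Stoichiometric O₂ = 0.5 × 443 = 221.5 mol; O₂ fed = 221.5 × 1.526 = 338 mol.
N₂ fed = 338 × 79/21 = 1272 mol.
Fuel reacted = 0.804 × 443 → ξ = 356.2 mol.
Outlet (n = n₀ + ν ξ):
  CO: 443 − 1(356.2) = 86.83
  O₂: 338 − 0.5(356.2) = 159.9
  N₂: 1272 (inert)
  CO₂: 0 + 1(356.2) = 356.2
Total out = 1874 mol; y_N₂ = 1272 / 1874 = 0.6784.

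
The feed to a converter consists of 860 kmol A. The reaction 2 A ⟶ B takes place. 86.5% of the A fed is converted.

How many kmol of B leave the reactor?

A reacted = 0.865 × 860 = 743.9 kmol; ν_A = −2, so ξ = 743.9/2 = 371.9 kmol.
Outlet amounts (n = n₀ + ν ξ):
  A: 860 − 2(371.9) = 116.1
  B: 0 + 1(371.9) = 371.9

372 kmol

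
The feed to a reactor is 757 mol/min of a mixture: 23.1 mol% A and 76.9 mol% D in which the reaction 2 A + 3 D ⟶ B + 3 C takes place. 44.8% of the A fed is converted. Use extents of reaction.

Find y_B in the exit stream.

0.0546

A reacted = 0.448 × 174.9 = 78.34 mol/min; ν_A = −2, so ξ = 78.34/2 = 39.17 mol/min.
Outlet amounts (n = n₀ + ν ξ):
  A: 174.9 − 2(39.17) = 96.53
  D: 582.1 − 3(39.17) = 464.6
  B: 0 + 1(39.17) = 39.17
  C: 0 + 3(39.17) = 117.5
Total out = 717.8 mol/min; y_B = 39.17 / 717.8 = 0.05457.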